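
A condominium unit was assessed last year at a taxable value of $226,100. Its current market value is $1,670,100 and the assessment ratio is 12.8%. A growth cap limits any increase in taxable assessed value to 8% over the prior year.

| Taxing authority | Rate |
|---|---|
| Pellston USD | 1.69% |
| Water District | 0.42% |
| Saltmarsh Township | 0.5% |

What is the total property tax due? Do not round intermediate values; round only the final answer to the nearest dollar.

$5,579

Uncapped assessed value = $1,670,100 × 0.128 = $213,772.8
Cap limit = $226,100 × 1.08 = $244,188
Taxable assessed value = min($213,772.8, $244,188) = $213,772.8 (cap does not bind)
Pellston USD: $213,772.8 × 0.0169 = $3,612.76032
Water District: $213,772.8 × 0.0042 = $897.84576
Saltmarsh Township: $213,772.8 × 0.005 = $1,068.864
Total = $5,579.47008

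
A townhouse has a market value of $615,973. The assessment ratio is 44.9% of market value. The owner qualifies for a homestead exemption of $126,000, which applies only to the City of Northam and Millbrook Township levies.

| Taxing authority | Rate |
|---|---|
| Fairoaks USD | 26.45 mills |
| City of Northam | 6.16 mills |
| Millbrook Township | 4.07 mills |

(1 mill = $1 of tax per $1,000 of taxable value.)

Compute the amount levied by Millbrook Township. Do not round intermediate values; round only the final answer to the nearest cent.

$612.83

Assessed value = $615,973 × 0.449 = $276,571.877
Millbrook Township taxable value = $276,571.877 − $126,000 = $150,571.877
Millbrook Township levy = $150,571.877 × 0.00407 = $612.82753939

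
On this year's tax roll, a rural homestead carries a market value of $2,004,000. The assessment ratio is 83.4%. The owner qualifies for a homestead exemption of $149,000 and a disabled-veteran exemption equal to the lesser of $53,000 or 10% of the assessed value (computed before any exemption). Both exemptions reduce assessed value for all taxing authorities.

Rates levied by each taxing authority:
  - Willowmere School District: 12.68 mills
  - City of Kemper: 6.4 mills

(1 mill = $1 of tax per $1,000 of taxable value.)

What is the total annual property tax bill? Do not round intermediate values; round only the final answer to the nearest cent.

Assessed value = $2,004,000 × 0.834 = $1,671,336
Disabled-veteran exemption = min($53,000, 10% × $1,671,336) = min($53,000, $167,133.6) = $53,000 (dollar cap binds)
Taxable value = $1,671,336 − $149,000 − $53,000 = $1,469,336
Willowmere School District: $1,469,336 × 0.01268 = $18,631.18048
City of Kemper: $1,469,336 × 0.0064 = $9,403.7504
Total = $28,034.93088

$28,034.93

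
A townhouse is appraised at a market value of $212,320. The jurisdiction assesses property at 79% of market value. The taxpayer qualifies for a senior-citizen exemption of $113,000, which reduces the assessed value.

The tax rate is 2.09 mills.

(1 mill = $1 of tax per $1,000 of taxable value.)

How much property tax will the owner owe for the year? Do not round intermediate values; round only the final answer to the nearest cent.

$114.39

Assessed value = $212,320 × 0.79 = $167,732.8
Taxable value = $167,732.8 − $113,000 = $54,732.8
Tax = $54,732.8 × 0.00209 = $114.391552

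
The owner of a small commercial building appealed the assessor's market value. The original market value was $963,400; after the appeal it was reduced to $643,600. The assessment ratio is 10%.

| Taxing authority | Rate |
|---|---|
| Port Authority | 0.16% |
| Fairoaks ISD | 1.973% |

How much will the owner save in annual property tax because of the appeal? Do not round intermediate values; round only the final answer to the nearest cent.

$682.13

Old assessed value = $963,400 × 0.1 = $96,340
New assessed value = $643,600 × 0.1 = $64,360
Combined rate = 0.0016 + 0.01973 = 0.02133
Old tax = $96,340 × 0.02133 = $2,054.9322
New tax = $64,360 × 0.02133 = $1,372.7988
Reduction = $2,054.9322 − $1,372.7988 = $682.1334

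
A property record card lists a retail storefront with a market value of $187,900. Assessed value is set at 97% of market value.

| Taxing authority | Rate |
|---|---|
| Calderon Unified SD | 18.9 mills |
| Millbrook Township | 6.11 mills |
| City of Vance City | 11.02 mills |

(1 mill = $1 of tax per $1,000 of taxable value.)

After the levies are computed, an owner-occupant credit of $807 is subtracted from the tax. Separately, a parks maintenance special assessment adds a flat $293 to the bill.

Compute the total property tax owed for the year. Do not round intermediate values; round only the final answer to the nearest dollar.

Assessed value = $187,900 × 0.97 = $182,263
Calderon Unified SD: $182,263 × 0.0189 = $3,444.7707
Millbrook Township: $182,263 × 0.00611 = $1,113.62693
City of Vance City: $182,263 × 0.01102 = $2,008.53826
Levies subtotal = $6,566.93589
After credit = $6,566.93589 − $807 = $5,759.93589
Total = $5,759.93589 + $293 = $6,052.93589

$6,053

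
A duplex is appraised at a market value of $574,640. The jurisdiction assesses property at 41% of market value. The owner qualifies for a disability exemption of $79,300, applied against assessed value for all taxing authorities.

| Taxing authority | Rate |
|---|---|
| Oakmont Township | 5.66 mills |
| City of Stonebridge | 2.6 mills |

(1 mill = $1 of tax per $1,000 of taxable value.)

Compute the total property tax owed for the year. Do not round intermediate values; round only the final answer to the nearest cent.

Assessed value = $574,640 × 0.41 = $235,602.4
Taxable value = $235,602.4 − $79,300 = $156,302.4
Oakmont Township: $156,302.4 × 0.00566 = $884.671584
City of Stonebridge: $156,302.4 × 0.0026 = $406.38624
Total = $884.671584 + $406.38624 = $1,291.057824

$1,291.06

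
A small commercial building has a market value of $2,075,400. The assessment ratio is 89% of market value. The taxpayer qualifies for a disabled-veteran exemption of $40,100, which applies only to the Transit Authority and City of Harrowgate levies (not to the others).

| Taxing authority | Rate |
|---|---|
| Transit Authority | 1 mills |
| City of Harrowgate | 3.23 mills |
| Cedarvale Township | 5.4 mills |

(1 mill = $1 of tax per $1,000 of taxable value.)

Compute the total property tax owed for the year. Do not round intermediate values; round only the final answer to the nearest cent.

Assessed value = $2,075,400 × 0.89 = $1,847,106
Transit Authority: ($1,847,106 − $40,100) × 0.001 = $1,807,006 × 0.001 = $1,807.006
City of Harrowgate: ($1,847,106 − $40,100) × 0.00323 = $1,807,006 × 0.00323 = $5,836.62938
Cedarvale Township: $1,847,106 × 0.0054 = $9,974.3724
Total = $17,618.00778

$17,618.01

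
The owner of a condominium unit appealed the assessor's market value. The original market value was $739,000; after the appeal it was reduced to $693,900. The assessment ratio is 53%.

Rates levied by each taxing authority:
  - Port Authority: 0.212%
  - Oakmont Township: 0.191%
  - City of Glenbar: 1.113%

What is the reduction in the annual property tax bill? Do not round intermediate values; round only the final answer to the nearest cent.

Old assessed value = $739,000 × 0.53 = $391,670
New assessed value = $693,900 × 0.53 = $367,767
Combined rate = 0.00212 + 0.00191 + 0.01113 = 0.01516
Old tax = $391,670 × 0.01516 = $5,937.7172
New tax = $367,767 × 0.01516 = $5,575.34772
Reduction = $5,937.7172 − $5,575.34772 = $362.36948

$362.37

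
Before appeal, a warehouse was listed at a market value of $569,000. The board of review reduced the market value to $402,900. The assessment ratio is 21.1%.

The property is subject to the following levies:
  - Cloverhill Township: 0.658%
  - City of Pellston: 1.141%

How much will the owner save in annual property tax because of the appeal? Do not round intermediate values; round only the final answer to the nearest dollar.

$630

Old assessed value = $569,000 × 0.211 = $120,059
New assessed value = $402,900 × 0.211 = $85,011.9
Combined rate = 0.00658 + 0.01141 = 0.01799
Old tax = $120,059 × 0.01799 = $2,159.86141
New tax = $85,011.9 × 0.01799 = $1,529.364081
Reduction = $2,159.86141 − $1,529.364081 = $630.497329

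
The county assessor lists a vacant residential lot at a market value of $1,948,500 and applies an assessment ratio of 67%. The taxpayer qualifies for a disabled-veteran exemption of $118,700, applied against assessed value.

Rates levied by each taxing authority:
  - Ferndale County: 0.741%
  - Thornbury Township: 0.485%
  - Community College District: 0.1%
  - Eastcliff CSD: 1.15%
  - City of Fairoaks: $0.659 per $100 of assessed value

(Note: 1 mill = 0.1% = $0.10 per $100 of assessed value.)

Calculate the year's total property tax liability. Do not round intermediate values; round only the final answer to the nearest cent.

$37,206.02

Assessed value = $1,948,500 × 0.67 = $1,305,495
Taxable value = $1,305,495 − $118,700 = $1,186,795
Ferndale County: $1,186,795 × 0.00741 = $8,794.15095
Thornbury Township: $1,186,795 × 0.00485 = $5,755.95575
Community College District: $1,186,795 × 0.001 = $1,186.795
Eastcliff CSD: $1,186,795 × 0.0115 = $13,648.1425
City of Fairoaks: $1,186,795 × 0.00659 = $7,820.97905
Total = $37,206.02325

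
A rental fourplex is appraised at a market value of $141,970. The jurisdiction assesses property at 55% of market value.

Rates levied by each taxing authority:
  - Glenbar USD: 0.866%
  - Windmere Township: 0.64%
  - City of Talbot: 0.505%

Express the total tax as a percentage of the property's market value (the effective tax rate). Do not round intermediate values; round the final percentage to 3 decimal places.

1.106%

Assessed value = $141,970 × 0.55 = $78,083.5
Glenbar USD: $78,083.5 × 0.00866 = $676.20311
Windmere Township: $78,083.5 × 0.0064 = $499.7344
City of Talbot: $78,083.5 × 0.00505 = $394.321675
Total tax = $1,570.259185
Effective rate = $1,570.259185 ÷ $141,970 = 1.106% of market value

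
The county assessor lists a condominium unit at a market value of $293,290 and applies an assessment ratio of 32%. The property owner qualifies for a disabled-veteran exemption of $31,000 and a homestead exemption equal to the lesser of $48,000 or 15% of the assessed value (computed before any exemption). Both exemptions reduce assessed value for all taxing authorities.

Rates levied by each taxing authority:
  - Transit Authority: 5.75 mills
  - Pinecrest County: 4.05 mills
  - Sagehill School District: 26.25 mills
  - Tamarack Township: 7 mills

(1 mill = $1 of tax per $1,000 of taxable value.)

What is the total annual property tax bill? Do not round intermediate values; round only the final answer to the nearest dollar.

Assessed value = $293,290 × 0.32 = $93,852.8
Homestead exemption = min($48,000, 15% × $93,852.8) = min($48,000, $14,077.92) = $14,077.92 (percentage binds)
Taxable value = $93,852.8 − $31,000 − $14,077.92 = $48,774.88
Transit Authority: $48,774.88 × 0.00575 = $280.45556
Pinecrest County: $48,774.88 × 0.00405 = $197.538264
Sagehill School District: $48,774.88 × 0.02625 = $1,280.3406
Tamarack Township: $48,774.88 × 0.007 = $341.42416
Total = $2,099.758584

$2,100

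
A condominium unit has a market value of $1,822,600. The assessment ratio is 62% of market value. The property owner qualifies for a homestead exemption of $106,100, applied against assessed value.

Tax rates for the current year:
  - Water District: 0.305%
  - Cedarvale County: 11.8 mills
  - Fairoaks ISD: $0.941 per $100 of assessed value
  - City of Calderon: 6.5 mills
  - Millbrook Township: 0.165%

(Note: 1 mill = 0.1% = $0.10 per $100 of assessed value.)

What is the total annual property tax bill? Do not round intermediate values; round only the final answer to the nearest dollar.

Assessed value = $1,822,600 × 0.62 = $1,130,012
Taxable value = $1,130,012 − $106,100 = $1,023,912
Water District: $1,023,912 × 0.00305 = $3,122.9316
Cedarvale County: $1,023,912 × 0.0118 = $12,082.1616
Fairoaks ISD: $1,023,912 × 0.00941 = $9,635.01192
City of Calderon: $1,023,912 × 0.0065 = $6,655.428
Millbrook Township: $1,023,912 × 0.00165 = $1,689.4548
Total = $33,184.98792

$33,185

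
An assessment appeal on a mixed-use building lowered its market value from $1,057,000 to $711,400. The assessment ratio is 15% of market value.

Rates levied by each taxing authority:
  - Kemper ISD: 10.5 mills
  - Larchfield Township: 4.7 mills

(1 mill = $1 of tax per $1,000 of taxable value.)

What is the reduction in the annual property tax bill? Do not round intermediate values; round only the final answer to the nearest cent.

Old assessed value = $1,057,000 × 0.15 = $158,550
New assessed value = $711,400 × 0.15 = $106,710
Combined rate = 0.0105 + 0.0047 = 0.0152
Old tax = $158,550 × 0.0152 = $2,409.96
New tax = $106,710 × 0.0152 = $1,621.992
Reduction = $2,409.96 − $1,621.992 = $787.968

$787.97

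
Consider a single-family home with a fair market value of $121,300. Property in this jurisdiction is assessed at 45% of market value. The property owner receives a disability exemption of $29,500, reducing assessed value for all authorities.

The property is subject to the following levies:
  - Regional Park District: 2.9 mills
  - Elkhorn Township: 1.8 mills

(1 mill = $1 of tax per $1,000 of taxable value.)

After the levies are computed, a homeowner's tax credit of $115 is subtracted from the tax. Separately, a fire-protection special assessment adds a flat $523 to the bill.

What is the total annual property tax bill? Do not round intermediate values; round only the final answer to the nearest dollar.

Assessed value = $121,300 × 0.45 = $54,585
Taxable value = $54,585 − $29,500 = $25,085
Regional Park District: $25,085 × 0.0029 = $72.7465
Elkhorn Township: $25,085 × 0.0018 = $45.153
Levies subtotal = $117.8995
After credit = $117.8995 − $115 = $2.8995
Total = $2.8995 + $523 = $525.8995

$526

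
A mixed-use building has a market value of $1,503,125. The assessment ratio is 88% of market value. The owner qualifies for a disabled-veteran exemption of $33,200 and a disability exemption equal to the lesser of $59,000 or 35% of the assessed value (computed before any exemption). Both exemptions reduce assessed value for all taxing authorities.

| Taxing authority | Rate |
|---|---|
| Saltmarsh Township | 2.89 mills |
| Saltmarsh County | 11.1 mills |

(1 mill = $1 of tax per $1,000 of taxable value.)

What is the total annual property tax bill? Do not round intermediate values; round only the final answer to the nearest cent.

Assessed value = $1,503,125 × 0.88 = $1,322,750
Disability exemption = min($59,000, 35% × $1,322,750) = min($59,000, $462,962.5) = $59,000 (dollar cap binds)
Taxable value = $1,322,750 − $33,200 − $59,000 = $1,230,550
Saltmarsh Township: $1,230,550 × 0.00289 = $3,556.2895
Saltmarsh County: $1,230,550 × 0.0111 = $13,659.105
Total = $17,215.3945

$17,215.39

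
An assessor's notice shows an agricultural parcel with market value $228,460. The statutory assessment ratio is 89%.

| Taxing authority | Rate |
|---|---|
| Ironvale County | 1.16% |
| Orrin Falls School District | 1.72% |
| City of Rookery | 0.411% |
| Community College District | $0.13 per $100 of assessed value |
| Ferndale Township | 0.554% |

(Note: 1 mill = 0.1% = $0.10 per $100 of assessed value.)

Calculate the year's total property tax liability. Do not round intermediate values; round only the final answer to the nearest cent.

Assessed value = $228,460 × 0.89 = $203,329.4
Ironvale County: $203,329.4 × 0.0116 = $2,358.62104
Orrin Falls School District: $203,329.4 × 0.0172 = $3,497.26568
City of Rookery: $203,329.4 × 0.00411 = $835.683834
Community College District: $203,329.4 × 0.0013 = $264.32822
Ferndale Township: $203,329.4 × 0.00554 = $1,126.444876
Total = $8,082.34365

$8,082.34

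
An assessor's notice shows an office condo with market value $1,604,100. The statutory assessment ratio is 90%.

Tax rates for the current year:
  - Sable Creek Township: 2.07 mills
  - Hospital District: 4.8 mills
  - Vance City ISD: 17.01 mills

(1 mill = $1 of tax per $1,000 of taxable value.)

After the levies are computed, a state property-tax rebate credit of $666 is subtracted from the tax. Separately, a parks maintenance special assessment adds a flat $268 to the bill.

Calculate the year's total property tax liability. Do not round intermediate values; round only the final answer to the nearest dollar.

Assessed value = $1,604,100 × 0.9 = $1,443,690
Sable Creek Township: $1,443,690 × 0.00207 = $2,988.4383
Hospital District: $1,443,690 × 0.0048 = $6,929.712
Vance City ISD: $1,443,690 × 0.01701 = $24,557.1669
Levies subtotal = $34,475.3172
After credit = $34,475.3172 − $666 = $33,809.3172
Total = $33,809.3172 + $268 = $34,077.3172

$34,077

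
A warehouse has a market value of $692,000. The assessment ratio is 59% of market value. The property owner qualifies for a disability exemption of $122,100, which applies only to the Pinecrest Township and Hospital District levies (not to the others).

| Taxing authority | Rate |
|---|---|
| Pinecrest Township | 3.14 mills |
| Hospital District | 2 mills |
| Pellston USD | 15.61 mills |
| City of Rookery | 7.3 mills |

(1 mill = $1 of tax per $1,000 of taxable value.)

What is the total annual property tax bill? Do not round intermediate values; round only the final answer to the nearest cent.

Assessed value = $692,000 × 0.59 = $408,280
Pinecrest Township: ($408,280 − $122,100) × 0.00314 = $286,180 × 0.00314 = $898.6052
Hospital District: ($408,280 − $122,100) × 0.002 = $286,180 × 0.002 = $572.36
Pellston USD: $408,280 × 0.01561 = $6,373.2508
City of Rookery: $408,280 × 0.0073 = $2,980.444
Total = $10,824.66

$10,824.66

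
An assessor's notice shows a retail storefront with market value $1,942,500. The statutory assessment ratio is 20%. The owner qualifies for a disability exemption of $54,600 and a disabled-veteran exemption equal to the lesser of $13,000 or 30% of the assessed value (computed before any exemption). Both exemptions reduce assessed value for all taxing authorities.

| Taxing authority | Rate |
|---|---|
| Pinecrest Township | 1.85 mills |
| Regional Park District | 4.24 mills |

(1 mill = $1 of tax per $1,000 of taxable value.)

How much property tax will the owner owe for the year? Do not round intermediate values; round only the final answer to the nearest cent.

Assessed value = $1,942,500 × 0.2 = $388,500
Disabled-veteran exemption = min($13,000, 30% × $388,500) = min($13,000, $116,550) = $13,000 (dollar cap binds)
Taxable value = $388,500 − $54,600 − $13,000 = $320,900
Pinecrest Township: $320,900 × 0.00185 = $593.665
Regional Park District: $320,900 × 0.00424 = $1,360.616
Total = $1,954.281

$1,954.28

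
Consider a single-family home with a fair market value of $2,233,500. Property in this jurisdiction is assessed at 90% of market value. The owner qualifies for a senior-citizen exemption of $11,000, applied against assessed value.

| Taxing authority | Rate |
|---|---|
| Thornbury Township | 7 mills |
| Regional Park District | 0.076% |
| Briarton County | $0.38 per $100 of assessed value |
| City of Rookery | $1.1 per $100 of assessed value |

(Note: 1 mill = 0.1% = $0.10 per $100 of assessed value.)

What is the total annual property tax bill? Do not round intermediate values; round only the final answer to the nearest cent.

Assessed value = $2,233,500 × 0.9 = $2,010,150
Taxable value = $2,010,150 − $11,000 = $1,999,150
Thornbury Township: $1,999,150 × 0.007 = $13,994.05
Regional Park District: $1,999,150 × 0.00076 = $1,519.354
Briarton County: $1,999,150 × 0.0038 = $7,596.77
City of Rookery: $1,999,150 × 0.011 = $21,990.65
Total = $45,100.824

$45,100.82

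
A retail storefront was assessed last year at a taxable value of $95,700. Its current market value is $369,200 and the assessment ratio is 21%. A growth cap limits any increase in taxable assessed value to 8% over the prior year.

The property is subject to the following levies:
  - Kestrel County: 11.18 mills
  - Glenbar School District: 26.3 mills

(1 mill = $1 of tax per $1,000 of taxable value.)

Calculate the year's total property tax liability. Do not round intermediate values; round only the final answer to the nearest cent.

Uncapped assessed value = $369,200 × 0.21 = $77,532
Cap limit = $95,700 × 1.08 = $103,356
Taxable assessed value = min($77,532, $103,356) = $77,532 (cap does not bind)
Kestrel County: $77,532 × 0.01118 = $866.80776
Glenbar School District: $77,532 × 0.0263 = $2,039.0916
Total = $2,905.89936

$2,905.90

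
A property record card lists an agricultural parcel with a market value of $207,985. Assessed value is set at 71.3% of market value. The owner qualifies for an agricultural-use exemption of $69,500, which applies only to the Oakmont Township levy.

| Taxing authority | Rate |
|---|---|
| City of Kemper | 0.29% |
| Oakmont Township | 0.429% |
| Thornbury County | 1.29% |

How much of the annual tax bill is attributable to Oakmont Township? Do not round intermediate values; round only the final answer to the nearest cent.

$338.02

Assessed value = $207,985 × 0.713 = $148,293.305
Oakmont Township taxable value = $148,293.305 − $69,500 = $78,793.305
Oakmont Township levy = $78,793.305 × 0.00429 = $338.02327845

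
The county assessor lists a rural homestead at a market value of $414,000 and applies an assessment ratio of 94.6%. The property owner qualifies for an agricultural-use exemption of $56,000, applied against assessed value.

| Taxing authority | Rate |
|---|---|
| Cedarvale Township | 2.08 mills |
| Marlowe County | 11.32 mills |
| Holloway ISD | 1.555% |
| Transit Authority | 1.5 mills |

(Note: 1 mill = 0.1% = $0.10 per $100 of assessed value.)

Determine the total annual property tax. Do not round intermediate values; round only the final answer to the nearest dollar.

Assessed value = $414,000 × 0.946 = $391,644
Taxable value = $391,644 − $56,000 = $335,644
Cedarvale Township: $335,644 × 0.00208 = $698.13952
Marlowe County: $335,644 × 0.01132 = $3,799.49008
Holloway ISD: $335,644 × 0.01555 = $5,219.2642
Transit Authority: $335,644 × 0.0015 = $503.466
Total = $10,220.3598

$10,220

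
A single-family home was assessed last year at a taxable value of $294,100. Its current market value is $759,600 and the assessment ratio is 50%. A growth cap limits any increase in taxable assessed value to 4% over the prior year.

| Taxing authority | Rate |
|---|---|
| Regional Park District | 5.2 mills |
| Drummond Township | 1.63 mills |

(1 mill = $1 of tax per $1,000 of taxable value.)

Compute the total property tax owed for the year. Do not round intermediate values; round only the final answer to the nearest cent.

$2,089.05

Uncapped assessed value = $759,600 × 0.5 = $379,800
Cap limit = $294,100 × 1.04 = $305,864
Taxable assessed value = min($379,800, $305,864) = $305,864 (cap binds)
Regional Park District: $305,864 × 0.0052 = $1,590.4928
Drummond Township: $305,864 × 0.00163 = $498.55832
Total = $2,089.05112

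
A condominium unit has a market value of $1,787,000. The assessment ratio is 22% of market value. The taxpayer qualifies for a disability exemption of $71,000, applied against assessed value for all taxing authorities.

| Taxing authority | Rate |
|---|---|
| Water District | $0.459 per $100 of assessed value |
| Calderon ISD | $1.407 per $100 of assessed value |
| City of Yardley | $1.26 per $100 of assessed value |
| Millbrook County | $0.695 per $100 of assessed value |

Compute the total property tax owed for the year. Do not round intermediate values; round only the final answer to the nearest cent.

Assessed value = $1,787,000 × 0.22 = $393,140
Taxable value = $393,140 − $71,000 = $322,140
Water District: $322,140 × 0.00459 = $1,478.6226
Calderon ISD: $322,140 × 0.01407 = $4,532.5098
City of Yardley: $322,140 × 0.0126 = $4,058.964
Millbrook County: $322,140 × 0.00695 = $2,238.873
Total = $1,478.6226 + $4,532.5098 + $4,058.964 + $2,238.873 = $12,308.9694

$12,308.97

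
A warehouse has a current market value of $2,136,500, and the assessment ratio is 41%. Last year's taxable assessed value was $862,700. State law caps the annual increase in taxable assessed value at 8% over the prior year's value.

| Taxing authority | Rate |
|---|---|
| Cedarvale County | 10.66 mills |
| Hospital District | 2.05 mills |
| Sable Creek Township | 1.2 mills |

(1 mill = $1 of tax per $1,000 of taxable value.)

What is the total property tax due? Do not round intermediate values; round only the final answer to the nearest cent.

$12,184.67

Uncapped assessed value = $2,136,500 × 0.41 = $875,965
Cap limit = $862,700 × 1.08 = $931,716
Taxable assessed value = min($875,965, $931,716) = $875,965 (cap does not bind)
Cedarvale County: $875,965 × 0.01066 = $9,337.7869
Hospital District: $875,965 × 0.00205 = $1,795.72825
Sable Creek Township: $875,965 × 0.0012 = $1,051.158
Total = $12,184.67315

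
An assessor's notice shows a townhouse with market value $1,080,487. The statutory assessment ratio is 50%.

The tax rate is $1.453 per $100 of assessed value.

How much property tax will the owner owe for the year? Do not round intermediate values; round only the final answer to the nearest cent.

$7,849.74

Assessed value = $1,080,487 × 0.5 = $540,243.5
Tax = $540,243.5 × 0.01453 = $7,849.738055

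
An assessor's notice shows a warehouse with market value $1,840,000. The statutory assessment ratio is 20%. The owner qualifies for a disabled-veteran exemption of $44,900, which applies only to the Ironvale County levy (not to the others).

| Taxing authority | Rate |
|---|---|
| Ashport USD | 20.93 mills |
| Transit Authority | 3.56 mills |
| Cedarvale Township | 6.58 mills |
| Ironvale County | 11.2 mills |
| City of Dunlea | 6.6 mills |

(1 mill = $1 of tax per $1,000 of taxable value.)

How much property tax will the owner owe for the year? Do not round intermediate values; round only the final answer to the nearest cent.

Assessed value = $1,840,000 × 0.2 = $368,000
Ashport USD: $368,000 × 0.02093 = $7,702.24
Transit Authority: $368,000 × 0.00356 = $1,310.08
Cedarvale Township: $368,000 × 0.00658 = $2,421.44
Ironvale County: ($368,000 − $44,900) × 0.0112 = $323,100 × 0.0112 = $3,618.72
City of Dunlea: $368,000 × 0.0066 = $2,428.8
Total = $17,481.28

$17,481.28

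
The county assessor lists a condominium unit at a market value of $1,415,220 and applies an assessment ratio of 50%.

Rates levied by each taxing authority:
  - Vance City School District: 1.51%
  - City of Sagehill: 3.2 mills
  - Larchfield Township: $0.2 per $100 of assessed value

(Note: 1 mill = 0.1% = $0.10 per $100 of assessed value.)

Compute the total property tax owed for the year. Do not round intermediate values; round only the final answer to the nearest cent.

$14,364.48

Assessed value = $1,415,220 × 0.5 = $707,610
Vance City School District: $707,610 × 0.0151 = $10,684.911
City of Sagehill: $707,610 × 0.0032 = $2,264.352
Larchfield Township: $707,610 × 0.002 = $1,415.22
Total = $14,364.483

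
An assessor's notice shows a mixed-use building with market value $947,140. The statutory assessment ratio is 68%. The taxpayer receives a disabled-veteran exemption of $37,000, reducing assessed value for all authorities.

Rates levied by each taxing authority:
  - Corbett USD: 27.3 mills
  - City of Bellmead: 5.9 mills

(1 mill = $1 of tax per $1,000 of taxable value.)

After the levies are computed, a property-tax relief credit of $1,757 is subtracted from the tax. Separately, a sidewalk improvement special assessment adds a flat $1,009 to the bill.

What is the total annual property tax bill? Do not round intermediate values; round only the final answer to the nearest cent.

$19,406.23

Assessed value = $947,140 × 0.68 = $644,055.2
Taxable value = $644,055.2 − $37,000 = $607,055.2
Corbett USD: $607,055.2 × 0.0273 = $16,572.60696
City of Bellmead: $607,055.2 × 0.0059 = $3,581.62568
Levies subtotal = $20,154.23264
After credit = $20,154.23264 − $1,757 = $18,397.23264
Total = $18,397.23264 + $1,009 = $19,406.23264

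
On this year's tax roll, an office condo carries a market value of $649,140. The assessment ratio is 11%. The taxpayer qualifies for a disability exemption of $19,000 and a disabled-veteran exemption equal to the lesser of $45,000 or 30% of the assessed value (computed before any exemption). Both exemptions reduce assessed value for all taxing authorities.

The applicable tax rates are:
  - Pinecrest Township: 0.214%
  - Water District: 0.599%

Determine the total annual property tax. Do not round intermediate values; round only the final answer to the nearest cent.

Assessed value = $649,140 × 0.11 = $71,405.4
Disabled-veteran exemption = min($45,000, 30% × $71,405.4) = min($45,000, $21,421.62) = $21,421.62 (percentage binds)
Taxable value = $71,405.4 − $19,000 − $21,421.62 = $30,983.78
Pinecrest Township: $30,983.78 × 0.00214 = $66.3052892
Water District: $30,983.78 × 0.00599 = $185.5928422
Total = $251.8981314

$251.90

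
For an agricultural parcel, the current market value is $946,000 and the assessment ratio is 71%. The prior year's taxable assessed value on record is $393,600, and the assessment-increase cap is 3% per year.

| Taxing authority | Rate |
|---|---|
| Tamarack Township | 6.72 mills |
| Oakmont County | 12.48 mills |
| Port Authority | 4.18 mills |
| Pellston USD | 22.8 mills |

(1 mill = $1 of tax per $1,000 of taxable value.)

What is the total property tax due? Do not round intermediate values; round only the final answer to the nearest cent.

Uncapped assessed value = $946,000 × 0.71 = $671,660
Cap limit = $393,600 × 1.03 = $405,408
Taxable assessed value = min($671,660, $405,408) = $405,408 (cap binds)
Tamarack Township: $405,408 × 0.00672 = $2,724.34176
Oakmont County: $405,408 × 0.01248 = $5,059.49184
Port Authority: $405,408 × 0.00418 = $1,694.60544
Pellston USD: $405,408 × 0.0228 = $9,243.3024
Total = $18,721.74144

$18,721.74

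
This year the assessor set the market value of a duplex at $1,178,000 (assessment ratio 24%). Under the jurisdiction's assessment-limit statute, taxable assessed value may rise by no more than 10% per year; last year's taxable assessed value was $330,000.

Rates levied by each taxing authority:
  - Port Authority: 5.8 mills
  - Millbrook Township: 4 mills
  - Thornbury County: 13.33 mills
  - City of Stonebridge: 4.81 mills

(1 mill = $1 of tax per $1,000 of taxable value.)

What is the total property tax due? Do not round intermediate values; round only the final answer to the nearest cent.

$7,899.20

Uncapped assessed value = $1,178,000 × 0.24 = $282,720
Cap limit = $330,000 × 1.1 = $363,000
Taxable assessed value = min($282,720, $363,000) = $282,720 (cap does not bind)
Port Authority: $282,720 × 0.0058 = $1,639.776
Millbrook Township: $282,720 × 0.004 = $1,130.88
Thornbury County: $282,720 × 0.01333 = $3,768.6576
City of Stonebridge: $282,720 × 0.00481 = $1,359.8832
Total = $7,899.1968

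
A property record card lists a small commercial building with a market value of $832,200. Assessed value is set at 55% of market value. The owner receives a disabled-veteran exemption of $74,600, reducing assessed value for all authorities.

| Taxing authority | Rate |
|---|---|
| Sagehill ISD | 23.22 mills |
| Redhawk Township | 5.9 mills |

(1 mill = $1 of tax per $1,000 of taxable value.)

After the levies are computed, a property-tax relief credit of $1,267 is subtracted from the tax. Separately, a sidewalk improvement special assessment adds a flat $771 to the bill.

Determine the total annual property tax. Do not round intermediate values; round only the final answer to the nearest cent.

Assessed value = $832,200 × 0.55 = $457,710
Taxable value = $457,710 − $74,600 = $383,110
Sagehill ISD: $383,110 × 0.02322 = $8,895.8142
Redhawk Township: $383,110 × 0.0059 = $2,260.349
Levies subtotal = $11,156.1632
After credit = $11,156.1632 − $1,267 = $9,889.1632
Total = $9,889.1632 + $771 = $10,660.1632

$10,660.16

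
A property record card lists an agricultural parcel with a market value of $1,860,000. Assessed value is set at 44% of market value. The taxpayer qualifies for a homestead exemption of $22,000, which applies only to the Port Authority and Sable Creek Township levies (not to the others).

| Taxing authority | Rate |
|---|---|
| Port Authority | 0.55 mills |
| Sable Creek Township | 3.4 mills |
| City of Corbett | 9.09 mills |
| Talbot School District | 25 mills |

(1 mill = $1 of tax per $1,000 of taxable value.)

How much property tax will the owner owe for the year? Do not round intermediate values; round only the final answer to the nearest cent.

Assessed value = $1,860,000 × 0.44 = $818,400
Port Authority: ($818,400 − $22,000) × 0.00055 = $796,400 × 0.00055 = $438.02
Sable Creek Township: ($818,400 − $22,000) × 0.0034 = $796,400 × 0.0034 = $2,707.76
City of Corbett: $818,400 × 0.00909 = $7,439.256
Talbot School District: $818,400 × 0.025 = $20,460
Total = $31,045.036

$31,045.04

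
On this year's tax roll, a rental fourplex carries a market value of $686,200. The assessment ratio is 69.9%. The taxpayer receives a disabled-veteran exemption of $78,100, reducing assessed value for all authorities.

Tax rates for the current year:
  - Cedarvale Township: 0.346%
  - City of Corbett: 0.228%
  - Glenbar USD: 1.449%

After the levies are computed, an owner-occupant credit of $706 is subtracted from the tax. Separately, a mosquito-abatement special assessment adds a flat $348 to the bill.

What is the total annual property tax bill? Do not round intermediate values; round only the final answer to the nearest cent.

Assessed value = $686,200 × 0.699 = $479,653.8
Taxable value = $479,653.8 − $78,100 = $401,553.8
Cedarvale Township: $401,553.8 × 0.00346 = $1,389.376148
City of Corbett: $401,553.8 × 0.00228 = $915.542664
Glenbar USD: $401,553.8 × 0.01449 = $5,818.514562
Levies subtotal = $8,123.433374
After credit = $8,123.433374 − $706 = $7,417.433374
Total = $7,417.433374 + $348 = $7,765.433374

$7,765.43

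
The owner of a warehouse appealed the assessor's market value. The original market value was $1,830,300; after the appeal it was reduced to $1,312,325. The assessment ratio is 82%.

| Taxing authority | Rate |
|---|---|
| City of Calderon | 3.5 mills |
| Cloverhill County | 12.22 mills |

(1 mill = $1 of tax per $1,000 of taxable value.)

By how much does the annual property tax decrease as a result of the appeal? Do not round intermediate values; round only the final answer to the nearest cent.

$6,676.90

Old assessed value = $1,830,300 × 0.82 = $1,500,846
New assessed value = $1,312,325 × 0.82 = $1,076,106.5
Combined rate = 0.0035 + 0.01222 = 0.01572
Old tax = $1,500,846 × 0.01572 = $23,593.29912
New tax = $1,076,106.5 × 0.01572 = $16,916.39418
Reduction = $23,593.29912 − $16,916.39418 = $6,676.90494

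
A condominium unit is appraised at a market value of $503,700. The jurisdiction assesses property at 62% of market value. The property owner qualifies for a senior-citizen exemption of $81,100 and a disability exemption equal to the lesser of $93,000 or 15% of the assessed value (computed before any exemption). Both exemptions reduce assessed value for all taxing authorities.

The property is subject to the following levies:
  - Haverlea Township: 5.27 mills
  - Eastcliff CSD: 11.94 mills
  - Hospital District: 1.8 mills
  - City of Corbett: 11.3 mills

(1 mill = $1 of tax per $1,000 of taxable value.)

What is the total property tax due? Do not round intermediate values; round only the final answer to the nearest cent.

Assessed value = $503,700 × 0.62 = $312,294
Disability exemption = min($93,000, 15% × $312,294) = min($93,000, $46,844.1) = $46,844.1 (percentage binds)
Taxable value = $312,294 − $81,100 − $46,844.1 = $184,349.9
Haverlea Township: $184,349.9 × 0.00527 = $971.523973
Eastcliff CSD: $184,349.9 × 0.01194 = $2,201.137806
Hospital District: $184,349.9 × 0.0018 = $331.82982
City of Corbett: $184,349.9 × 0.0113 = $2,083.15387
Total = $5,587.645469

$5,587.65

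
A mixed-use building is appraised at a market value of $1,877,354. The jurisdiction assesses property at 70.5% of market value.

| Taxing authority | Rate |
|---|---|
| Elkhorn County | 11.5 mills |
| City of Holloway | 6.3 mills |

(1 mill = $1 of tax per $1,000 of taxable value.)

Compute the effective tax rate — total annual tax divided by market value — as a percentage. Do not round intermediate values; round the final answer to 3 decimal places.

Assessed value = $1,877,354 × 0.705 = $1,323,534.57
Elkhorn County: $1,323,534.57 × 0.0115 = $15,220.647555
City of Holloway: $1,323,534.57 × 0.0063 = $8,338.267791
Total tax = $23,558.915346
Effective rate = $23,558.915346 ÷ $1,877,354 = 1.255% of market value

1.255%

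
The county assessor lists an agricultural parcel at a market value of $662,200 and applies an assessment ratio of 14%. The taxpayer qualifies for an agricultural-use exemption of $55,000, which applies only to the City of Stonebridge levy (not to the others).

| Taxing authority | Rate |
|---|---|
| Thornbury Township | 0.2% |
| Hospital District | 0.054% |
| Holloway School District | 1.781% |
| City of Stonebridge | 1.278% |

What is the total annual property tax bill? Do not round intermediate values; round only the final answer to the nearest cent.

$2,368.52

Assessed value = $662,200 × 0.14 = $92,708
Thornbury Township: $92,708 × 0.002 = $185.416
Hospital District: $92,708 × 0.00054 = $50.06232
Holloway School District: $92,708 × 0.01781 = $1,651.12948
City of Stonebridge: ($92,708 − $55,000) × 0.01278 = $37,708 × 0.01278 = $481.90824
Total = $2,368.51604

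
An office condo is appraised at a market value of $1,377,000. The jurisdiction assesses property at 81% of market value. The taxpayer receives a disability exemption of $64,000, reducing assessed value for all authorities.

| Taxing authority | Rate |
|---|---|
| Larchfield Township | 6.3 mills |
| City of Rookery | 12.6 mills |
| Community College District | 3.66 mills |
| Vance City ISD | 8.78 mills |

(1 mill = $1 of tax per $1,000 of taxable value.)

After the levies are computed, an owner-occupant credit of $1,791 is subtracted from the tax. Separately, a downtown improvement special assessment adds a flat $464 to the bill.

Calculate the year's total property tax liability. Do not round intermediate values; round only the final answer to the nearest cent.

Assessed value = $1,377,000 × 0.81 = $1,115,370
Taxable value = $1,115,370 − $64,000 = $1,051,370
Larchfield Township: $1,051,370 × 0.0063 = $6,623.631
City of Rookery: $1,051,370 × 0.0126 = $13,247.262
Community College District: $1,051,370 × 0.00366 = $3,848.0142
Vance City ISD: $1,051,370 × 0.00878 = $9,231.0286
Levies subtotal = $32,949.9358
After credit = $32,949.9358 − $1,791 = $31,158.9358
Total = $31,158.9358 + $464 = $31,622.9358

$31,622.94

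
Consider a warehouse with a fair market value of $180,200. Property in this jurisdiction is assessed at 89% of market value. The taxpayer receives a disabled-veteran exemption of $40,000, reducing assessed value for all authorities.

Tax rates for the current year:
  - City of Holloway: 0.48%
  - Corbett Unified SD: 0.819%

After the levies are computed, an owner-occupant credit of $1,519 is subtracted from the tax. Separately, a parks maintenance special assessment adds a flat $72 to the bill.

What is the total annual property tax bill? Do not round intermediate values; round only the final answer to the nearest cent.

$116.71

Assessed value = $180,200 × 0.89 = $160,378
Taxable value = $160,378 − $40,000 = $120,378
City of Holloway: $120,378 × 0.0048 = $577.8144
Corbett Unified SD: $120,378 × 0.00819 = $985.89582
Levies subtotal = $1,563.71022
After credit = $1,563.71022 − $1,519 = $44.71022
Total = $44.71022 + $72 = $116.71022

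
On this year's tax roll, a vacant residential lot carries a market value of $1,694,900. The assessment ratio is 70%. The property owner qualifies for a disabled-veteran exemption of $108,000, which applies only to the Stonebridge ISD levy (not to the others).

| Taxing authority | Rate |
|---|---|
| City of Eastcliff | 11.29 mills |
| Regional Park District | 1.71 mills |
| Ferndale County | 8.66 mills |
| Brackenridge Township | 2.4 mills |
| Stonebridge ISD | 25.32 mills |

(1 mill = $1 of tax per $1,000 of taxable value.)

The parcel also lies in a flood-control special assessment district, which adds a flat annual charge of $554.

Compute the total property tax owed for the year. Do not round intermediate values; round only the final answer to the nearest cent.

Assessed value = $1,694,900 × 0.7 = $1,186,430
City of Eastcliff: $1,186,430 × 0.01129 = $13,394.7947
Regional Park District: $1,186,430 × 0.00171 = $2,028.7953
Ferndale County: $1,186,430 × 0.00866 = $10,274.4838
Brackenridge Township: $1,186,430 × 0.0024 = $2,847.432
Stonebridge ISD: ($1,186,430 − $108,000) × 0.02532 = $1,078,430 × 0.02532 = $27,305.8476
Levies subtotal = $55,851.3534
Total = $55,851.3534 + $554 = $56,405.3534

$56,405.35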